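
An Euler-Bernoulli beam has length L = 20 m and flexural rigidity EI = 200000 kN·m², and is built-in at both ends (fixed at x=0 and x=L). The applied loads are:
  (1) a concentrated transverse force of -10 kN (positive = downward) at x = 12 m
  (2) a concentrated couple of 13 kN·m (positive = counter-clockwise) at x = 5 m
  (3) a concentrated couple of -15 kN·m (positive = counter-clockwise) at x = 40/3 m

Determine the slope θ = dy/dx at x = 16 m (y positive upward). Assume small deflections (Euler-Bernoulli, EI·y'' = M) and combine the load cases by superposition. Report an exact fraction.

θ(16) = -511/1250000 rad

Load 1 — point force P=-10 kN at a=12 m (b=L-a=8):
  θ_1 = Pa²(L-x)(2bL-(3b+a)(L-x))/(2L³EI)  [x>a] = (-10)·12²·(20-16)·(2·8·20-(3·8+12)·(20-16))/(2·20³·200000) = -99/312500 rad
Load 2 — applied couple M₀=13 kN·m at a=5 m (b=L-a=15):
  θ_2 = (R_Ax²/2 - M_Ax - M₀(x-a))/EI  [x>a] with R_A=117/160, M_A=-39/16 = ((117/160)·16²/2 - (-39/16)·16 - 13·(16-5))/200000 = -13/250000 rad
Load 3 — applied couple M₀=-15 kN·m at a=40/3 m (b=L-a=20/3):
  θ_3 = (R_Ax²/2 - M_Ax - M₀(x-a))/EI  [x>a] with R_A=-1, M_A=-5 = ((-1)·16²/2 - (-5)·16 - (-15)·(16-(40/3)))/200000 = -1/25000 rad
Superposition: θ = Σ θ_i = -511/1250000 rad ≈ -0.000409 rad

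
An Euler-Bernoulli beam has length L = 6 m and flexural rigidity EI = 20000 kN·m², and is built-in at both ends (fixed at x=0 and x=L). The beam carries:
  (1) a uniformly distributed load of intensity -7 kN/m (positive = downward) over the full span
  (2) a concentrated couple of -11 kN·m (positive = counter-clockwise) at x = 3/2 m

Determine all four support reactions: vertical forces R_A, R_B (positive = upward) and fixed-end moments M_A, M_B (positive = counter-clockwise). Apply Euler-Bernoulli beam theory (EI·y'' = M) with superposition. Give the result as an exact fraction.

R_A = -369/16 kN, M_A = -303/16 kN·m, R_B = -303/16 kN, M_B = 281/16 kN·m

Load 1 — uniform load w=-7 kN/m over full span:
  R_A = wL/2 = (-7)·6/2 = -21 kN
  M_A = wL²/12 = (-7)·6²/12 = -21 kN·m
  R_B = wL/2 = (-7)·6/2 = -21 kN
  M_B = -wL²/12 = -(-7)·6²/12 = 21 kN·m
Load 2 — applied couple M₀=-11 kN·m at a=3/2 m (b=L-a=9/2):
  R_A = 6M₀ab/L³ = 6·(-11)·(3/2)·(9/2)/6³ = -33/16 kN
  M_A = M₀b(2a-b)/L² = (-11)·(9/2)·(2·(3/2)-(9/2))/6² = 33/16 kN·m
  R_B = -6M₀ab/L³ = -6·(-11)·(3/2)·(9/2)/6³ = 33/16 kN
  M_B = M₀a(2b-a)/L² = (-11)·(3/2)·(2·(9/2)-(3/2))/6² = -55/16 kN·m
Superposition: R_A = -369/16 kN, M_A = -303/16 kN·m, R_B = -303/16 kN, M_B = 281/16 kN·m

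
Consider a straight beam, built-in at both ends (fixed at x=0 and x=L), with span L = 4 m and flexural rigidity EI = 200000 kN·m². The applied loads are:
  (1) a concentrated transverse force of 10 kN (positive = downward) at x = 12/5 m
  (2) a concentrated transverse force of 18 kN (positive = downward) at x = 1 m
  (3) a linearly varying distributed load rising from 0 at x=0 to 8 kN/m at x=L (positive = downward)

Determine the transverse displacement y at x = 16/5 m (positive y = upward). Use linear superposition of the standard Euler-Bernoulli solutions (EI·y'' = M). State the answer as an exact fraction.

Load 1 — point force P=10 kN at a=12/5 m (b=L-a=8/5):
  y_1 = -Pa²(L-x)²(3bL-(3b+a)(L-x))/(6L³EI)  [x>a] = -10·(12/5)²·(4-(16/5))²·(3·(8/5)·4-(3·(8/5)+(12/5))·(4-(16/5)))/(6·4³·200000) = -63/9765625 m
Load 2 — point force P=18 kN at a=1 m (b=L-a=3):
  y_2 = -Pa²(L-x)²(3bL-(3b+a)(L-x))/(6L³EI)  [x>a] = -18·1²·(4-(16/5))²·(3·3·4-(3·3+1)·(4-(16/5)))/(6·4³·200000) = -21/5000000 m
Load 3 — triangular load w₀=8 kN/m (0→w₀ over full span):
  y_3 = -w₀x²(L-x)²(x+2L)/(120LEI) = -8·(16/5)²·(4-(16/5))²·((16/5)+2·4)/(120·4·200000) = -896/146484375 m
Superposition: y = Σ y_i = -157199/9375000000 m ≈ -0.000017 m

y(16/5) = -157199/9375000000 m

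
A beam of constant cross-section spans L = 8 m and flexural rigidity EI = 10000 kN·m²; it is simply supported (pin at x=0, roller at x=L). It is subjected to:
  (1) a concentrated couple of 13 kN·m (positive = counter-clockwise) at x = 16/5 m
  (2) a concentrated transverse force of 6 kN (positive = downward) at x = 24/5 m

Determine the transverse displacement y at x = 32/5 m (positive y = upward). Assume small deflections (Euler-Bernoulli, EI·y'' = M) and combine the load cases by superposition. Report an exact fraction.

Load 1 — applied couple M₀=13 kN·m at a=16/5 m (b=L-a=24/5):
  y_1 = (M₀x³/(6L)-M₀(x-a)²/2+C₁x)/EI  [x>a] with C₁=M₀(3b²-L²)/(6L)=104/75 = (13·(32/5)³/(6·8)-13·((32/5)-(16/5))²/2+(104/75)·(32/5))/10000 = 104/78125 m
Load 2 — point force P=6 kN at a=24/5 m (b=L-a=16/5):
  y_2 = -Pa(L-x)(2Lx-a²-x²)/(6LEI)  [x>a] = -6·(24/5)·(8-(32/5))·(2·8·(32/5)-(24/5)²-(32/5)²)/(6·8·10000) = -288/78125 m
Superposition: y = Σ y_i = -184/78125 m ≈ -0.002355 m

y(32/5) = -184/78125 m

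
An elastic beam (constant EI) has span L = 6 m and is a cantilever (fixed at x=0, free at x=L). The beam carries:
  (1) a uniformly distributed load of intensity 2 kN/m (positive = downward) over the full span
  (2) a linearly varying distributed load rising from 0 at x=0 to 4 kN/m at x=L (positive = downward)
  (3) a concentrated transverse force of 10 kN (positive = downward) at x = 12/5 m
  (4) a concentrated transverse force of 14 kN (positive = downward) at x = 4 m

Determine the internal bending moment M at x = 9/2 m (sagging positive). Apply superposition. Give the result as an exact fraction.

Load 1 — uniform load w=2 kN/m over full span:
  M_1 = -w(L-x)²/2 = -2·(6-(9/2))²/2 = -9/4 kN·m
Load 2 — triangular load w₀=4 kN/m (0→w₀ over full span):
  M_2 = w₀Lx/2 - w₀L²/3 - w₀x³/(6L) = 4·6·(9/2)/2 - 4·6²/3 - 4·(9/2)³/(6·6) = -33/8 kN·m
Load 3 — point force P=10 kN at a=12/5 m (b=L-a=18/5):
  M_3 = 0  [x>a] = 0 kN·m
Load 4 — point force P=14 kN at a=4 m (b=L-a=2):
  M_4 = 0  [x>a] = 0 kN·m
Superposition: M = Σ M_i = -51/8 kN·m ≈ -6.375000 kN·m

M(9/2) = -51/8 kN·m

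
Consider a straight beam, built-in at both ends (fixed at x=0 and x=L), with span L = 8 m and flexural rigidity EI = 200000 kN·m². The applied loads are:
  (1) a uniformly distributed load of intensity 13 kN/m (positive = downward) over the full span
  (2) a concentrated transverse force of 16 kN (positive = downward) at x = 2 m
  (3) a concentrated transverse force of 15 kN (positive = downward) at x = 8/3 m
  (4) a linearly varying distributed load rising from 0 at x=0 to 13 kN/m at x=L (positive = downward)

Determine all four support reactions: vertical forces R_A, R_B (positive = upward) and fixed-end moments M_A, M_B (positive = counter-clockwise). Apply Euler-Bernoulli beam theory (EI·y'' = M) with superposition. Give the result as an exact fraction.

Load 1 — uniform load w=13 kN/m over full span:
  R_A = wL/2 = 13·8/2 = 52 kN
  M_A = wL²/12 = 13·8²/12 = 208/3 kN·m
  R_B = wL/2 = 13·8/2 = 52 kN
  M_B = -wL²/12 = -13·8²/12 = -208/3 kN·m
Load 2 — point force P=16 kN at a=2 m (b=L-a=6):
  R_A = Pb²(3a+b)/L³ = 16·6²·(3·2+6)/8³ = 27/2 kN
  M_A = Pab²/L² = 16·2·6²/8² = 18 kN·m
  R_B = Pa²(a+3b)/L³ = 16·2²·(2+3·6)/8³ = 5/2 kN
  M_B = -Pa²b/L² = -16·2²·6/8² = -6 kN·m
Load 3 — point force P=15 kN at a=8/3 m (b=L-a=16/3):
  R_A = Pb²(3a+b)/L³ = 15·(16/3)²·(3·(8/3)+(16/3))/8³ = 100/9 kN
  M_A = Pab²/L² = 15·(8/3)·(16/3)²/8² = 160/9 kN·m
  R_B = Pa²(a+3b)/L³ = 15·(8/3)²·((8/3)+3·(16/3))/8³ = 35/9 kN
  M_B = -Pa²b/L² = -15·(8/3)²·(16/3)/8² = -80/9 kN·m
Load 4 — triangular load w₀=13 kN/m (0→w₀ over full span):
  R_A = 3w₀L/20 = 3·13·8/20 = 78/5 kN
  M_A = w₀L²/30 = 13·8²/30 = 416/15 kN·m
  R_B = 7w₀L/20 = 7·13·8/20 = 182/5 kN
  M_B = -w₀L²/20 = -13·8²/20 = -208/5 kN·m
Superposition: R_A = 8299/90 kN, M_A = 5978/45 kN·m, R_B = 8531/90 kN, M_B = -5662/45 kN·m

R_A = 8299/90 kN, M_A = 5978/45 kN·m, R_B = 8531/90 kN, M_B = -5662/45 kN·m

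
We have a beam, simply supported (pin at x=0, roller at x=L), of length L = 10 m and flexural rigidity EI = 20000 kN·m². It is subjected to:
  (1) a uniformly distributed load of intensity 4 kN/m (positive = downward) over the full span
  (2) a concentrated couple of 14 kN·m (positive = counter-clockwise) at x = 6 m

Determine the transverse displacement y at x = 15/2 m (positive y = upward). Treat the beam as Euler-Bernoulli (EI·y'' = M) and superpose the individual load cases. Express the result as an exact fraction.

y(15/2) = -12141/640000 m

Load 1 — uniform load w=4 kN/m over full span:
  y_1 = -wx(L³-2Lx²+x³)/(24EI) = -4·(15/2)·(10³-2·10·(15/2)²+(15/2)³)/(24·20000) = -19/1024 m
Load 2 — applied couple M₀=14 kN·m at a=6 m (b=L-a=4):
  y_2 = (M₀x³/(6L)-M₀(x-a)²/2+C₁x)/EI  [x>a] with C₁=M₀(3b²-L²)/(6L)=-182/15 = (14·(15/2)³/(6·10)-14·((15/2)-6)²/2+(-182/15)·(15/2))/20000 = -133/320000 m
Superposition: y = Σ y_i = -12141/640000 m ≈ -0.018970 m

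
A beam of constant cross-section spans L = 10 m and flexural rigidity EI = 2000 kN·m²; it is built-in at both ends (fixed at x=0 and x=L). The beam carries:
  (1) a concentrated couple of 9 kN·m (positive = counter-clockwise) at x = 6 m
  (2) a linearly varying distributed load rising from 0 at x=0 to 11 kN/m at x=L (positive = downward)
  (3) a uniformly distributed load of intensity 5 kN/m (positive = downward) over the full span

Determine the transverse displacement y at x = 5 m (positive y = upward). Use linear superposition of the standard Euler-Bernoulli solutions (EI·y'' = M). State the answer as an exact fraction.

Load 1 — applied couple M₀=9 kN·m at a=6 m (b=L-a=4):
  y_1 = (R_Ax³/6 - M_Ax²/2)/EI  [x≤a] with R_A=162/125, M_A=72/25 = ((162/125)·5³/6 - (72/25)·5²/2)/2000 = -9/2000 m
Load 2 — triangular load w₀=11 kN/m (0→w₀ over full span):
  y_2 = -w₀x²(L-x)²(x+2L)/(120LEI) = -11·5²·(10-5)²·(5+2·10)/(120·10·2000) = -55/768 m
Load 3 — uniform load w=5 kN/m over full span:
  y_3 = -wx²(L-x)²/(24EI) = -5·5²·(10-5)²/(24·2000) = -25/384 m
Superposition: y = Σ y_i = -4519/32000 m ≈ -0.141219 m

y(5) = -4519/32000 m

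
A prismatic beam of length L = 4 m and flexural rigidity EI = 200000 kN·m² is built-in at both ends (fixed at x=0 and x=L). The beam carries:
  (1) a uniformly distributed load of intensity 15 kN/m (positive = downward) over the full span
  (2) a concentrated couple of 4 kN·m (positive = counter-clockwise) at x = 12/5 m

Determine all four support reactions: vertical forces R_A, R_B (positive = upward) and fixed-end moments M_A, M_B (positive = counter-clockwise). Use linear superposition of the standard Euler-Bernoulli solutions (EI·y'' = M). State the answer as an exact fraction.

Load 1 — uniform load w=15 kN/m over full span:
  R_A = wL/2 = 15·4/2 = 30 kN
  M_A = wL²/12 = 15·4²/12 = 20 kN·m
  R_B = wL/2 = 15·4/2 = 30 kN
  M_B = -wL²/12 = -15·4²/12 = -20 kN·m
Load 2 — applied couple M₀=4 kN·m at a=12/5 m (b=L-a=8/5):
  R_A = 6M₀ab/L³ = 6·4·(12/5)·(8/5)/4³ = 36/25 kN
  M_A = M₀b(2a-b)/L² = 4·(8/5)·(2·(12/5)-(8/5))/4² = 32/25 kN·m
  R_B = -6M₀ab/L³ = -6·4·(12/5)·(8/5)/4³ = -36/25 kN
  M_B = M₀a(2b-a)/L² = 4·(12/5)·(2·(8/5)-(12/5))/4² = 12/25 kN·m
Superposition: R_A = 786/25 kN, M_A = 532/25 kN·m, R_B = 714/25 kN, M_B = -488/25 kN·m

R_A = 786/25 kN, M_A = 532/25 kN·m, R_B = 714/25 kN, M_B = -488/25 kN·m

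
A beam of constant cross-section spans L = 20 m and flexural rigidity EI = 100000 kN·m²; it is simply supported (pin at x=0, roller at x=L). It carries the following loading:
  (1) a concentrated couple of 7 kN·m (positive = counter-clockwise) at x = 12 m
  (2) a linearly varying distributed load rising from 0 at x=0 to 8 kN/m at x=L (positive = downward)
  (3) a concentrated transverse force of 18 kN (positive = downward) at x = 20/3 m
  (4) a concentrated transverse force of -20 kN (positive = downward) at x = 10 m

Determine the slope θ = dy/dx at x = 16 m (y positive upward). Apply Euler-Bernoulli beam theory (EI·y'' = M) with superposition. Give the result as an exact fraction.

Load 1 — applied couple M₀=7 kN·m at a=12 m (b=L-a=8):
  θ_1 = (M₀x²/(2L)-M₀(x-a)+C₁)/EI  [x>a] with C₁=M₀(3b²-L²)/(6L)=-182/15 = (7·16²/(2·20)-7·(16-12)+(-182/15))/100000 = 7/150000 rad
Load 2 — triangular load w₀=8 kN/m (0→w₀ over full span):
  θ_2 = -w₀(7L⁴-30L²x²+15x⁴)/(360LEI) = -8·(7·20⁴-30·20²·16²+15·16⁴)/(360·20·100000) = 1514/140625 rad
Load 3 — point force P=18 kN at a=20/3 m (b=L-a=40/3):
  θ_3 = -Pa(2L²-6Lx+3x²+a²)/(6LEI)  [x>a] = -18·(20/3)·(2·20²-6·20·16+3·16²+(20/3)²)/(6·20·100000) = 173/56250 rad
Load 4 — point force P=-20 kN at a=10 m (b=L-a=10):
  θ_4 = -Pa(2L²-6Lx+3x²+a²)/(6LEI)  [x>a] = -(-20)·10·(2·20²-6·20·16+3·16²+10²)/(6·20·100000) = -21/5000 rad
Superposition: θ = Σ θ_i = 21799/2250000 rad ≈ 0.009688 rad

θ(16) = 21799/2250000 rad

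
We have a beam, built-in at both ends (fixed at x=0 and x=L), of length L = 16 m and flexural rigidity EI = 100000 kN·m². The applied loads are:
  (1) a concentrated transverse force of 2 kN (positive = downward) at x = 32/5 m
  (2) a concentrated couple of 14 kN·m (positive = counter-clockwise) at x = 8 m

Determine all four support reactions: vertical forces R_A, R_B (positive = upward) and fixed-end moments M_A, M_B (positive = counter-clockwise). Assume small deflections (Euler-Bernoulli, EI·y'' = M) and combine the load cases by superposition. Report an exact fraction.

Load 1 — point force P=2 kN at a=32/5 m (b=L-a=48/5):
  R_A = Pb²(3a+b)/L³ = 2·(48/5)²·(3·(32/5)+(48/5))/16³ = 162/125 kN
  M_A = Pab²/L² = 2·(32/5)·(48/5)²/16² = 576/125 kN·m
  R_B = Pa²(a+3b)/L³ = 2·(32/5)²·((32/5)+3·(48/5))/16³ = 88/125 kN
  M_B = -Pa²b/L² = -2·(32/5)²·(48/5)/16² = -384/125 kN·m
Load 2 — applied couple M₀=14 kN·m at a=8 m (b=L-a=8):
  R_A = 6M₀ab/L³ = 6·14·8·8/16³ = 21/16 kN
  M_A = M₀b(2a-b)/L² = 14·8·(2·8-8)/16² = 7/2 kN·m
  R_B = -6M₀ab/L³ = -6·14·8·8/16³ = -21/16 kN
  M_B = M₀a(2b-a)/L² = 14·8·(2·8-8)/16² = 7/2 kN·m
Superposition: R_A = 5217/2000 kN, M_A = 2027/250 kN·m, R_B = -1217/2000 kN, M_B = 107/250 kN·m

R_A = 5217/2000 kN, M_A = 2027/250 kN·m, R_B = -1217/2000 kN, M_B = 107/250 kN·m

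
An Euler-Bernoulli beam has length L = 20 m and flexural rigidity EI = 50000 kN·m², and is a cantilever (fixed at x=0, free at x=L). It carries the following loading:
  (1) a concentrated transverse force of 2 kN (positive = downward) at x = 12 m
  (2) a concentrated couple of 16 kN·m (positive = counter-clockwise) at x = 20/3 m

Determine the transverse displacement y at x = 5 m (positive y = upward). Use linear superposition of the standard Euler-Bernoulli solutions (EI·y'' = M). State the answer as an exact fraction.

y(5) = -7/6000 m

Load 1 — point force P=2 kN at a=12 m (b=L-a=8):
  y_1 = -Px²(3a-x)/(6EI)  [x≤a] = -2·5²·(3·12-5)/(6·50000) = -31/6000 m
Load 2 — applied couple M₀=16 kN·m at a=20/3 m (b=L-a=40/3):
  y_2 = M₀x²/(2EI)  [x≤a] = 16·5²/(2·50000) = 1/250 m
Superposition: y = Σ y_i = -7/6000 m ≈ -0.001167 m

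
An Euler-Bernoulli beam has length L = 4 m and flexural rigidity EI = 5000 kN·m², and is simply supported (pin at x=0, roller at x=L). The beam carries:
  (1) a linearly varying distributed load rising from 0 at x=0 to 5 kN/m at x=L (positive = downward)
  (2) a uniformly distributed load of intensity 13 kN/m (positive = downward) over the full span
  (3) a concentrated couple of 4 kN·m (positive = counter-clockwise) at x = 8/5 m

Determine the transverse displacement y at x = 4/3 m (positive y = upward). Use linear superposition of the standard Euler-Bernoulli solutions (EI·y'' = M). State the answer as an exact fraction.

y(4/3) = -100252/11390625 m

Load 1 — triangular load w₀=5 kN/m (0→w₀ over full span):
  y_1 = -w₀x(7L⁴-10L²x²+3x⁴)/(360LEI) = -5·(4/3)·(7·4⁴-10·4²·(4/3)²+3·(4/3)⁴)/(360·4·5000) = -128/91125 m
Load 2 — uniform load w=13 kN/m over full span:
  y_2 = -wx(L³-2Lx²+x³)/(24EI) = -13·(4/3)·(4³-2·4·(4/3)²+(4/3)³)/(24·5000) = -1144/151875 m
Load 3 — applied couple M₀=4 kN·m at a=8/5 m (b=L-a=12/5):
  y_3 = (M₀x³/(6L)+C₁x)/EI  [x≤a] with C₁=M₀(3b²-L²)/(6L)=16/75 = (4·(4/3)³/(6·4)+(16/75)·(4/3))/5000 = 172/1265625 m
Superposition: y = Σ y_i = -100252/11390625 m ≈ -0.008801 m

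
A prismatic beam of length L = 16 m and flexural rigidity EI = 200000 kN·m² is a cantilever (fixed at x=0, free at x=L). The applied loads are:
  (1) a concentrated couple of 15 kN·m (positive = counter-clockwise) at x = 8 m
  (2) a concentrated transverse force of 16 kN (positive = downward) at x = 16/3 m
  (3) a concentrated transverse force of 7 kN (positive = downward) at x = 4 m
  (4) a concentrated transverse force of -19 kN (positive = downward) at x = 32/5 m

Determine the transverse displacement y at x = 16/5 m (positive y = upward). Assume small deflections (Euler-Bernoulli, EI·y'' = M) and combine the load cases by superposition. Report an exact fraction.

y(16/5) = 826/1171875 m

Load 1 — applied couple M₀=15 kN·m at a=8 m (b=L-a=8):
  y_1 = M₀x²/(2EI)  [x≤a] = 15·(16/5)²/(2·200000) = 6/15625 m
Load 2 — point force P=16 kN at a=16/3 m (b=L-a=32/3):
  y_2 = -Px²(3a-x)/(6EI)  [x≤a] = -16·(16/5)²·(3·(16/3)-(16/5))/(6·200000) = -2048/1171875 m
Load 3 — point force P=7 kN at a=4 m (b=L-a=12):
  y_3 = -Px²(3a-x)/(6EI)  [x≤a] = -7·(16/5)²·(3·4-(16/5))/(6·200000) = -616/1171875 m
Load 4 — point force P=-19 kN at a=32/5 m (b=L-a=48/5):
  y_4 = -Px²(3a-x)/(6EI)  [x≤a] = -(-19)·(16/5)²·(3·(32/5)-(16/5))/(6·200000) = 608/234375 m
Superposition: y = Σ y_i = 826/1171875 m ≈ 0.000705 m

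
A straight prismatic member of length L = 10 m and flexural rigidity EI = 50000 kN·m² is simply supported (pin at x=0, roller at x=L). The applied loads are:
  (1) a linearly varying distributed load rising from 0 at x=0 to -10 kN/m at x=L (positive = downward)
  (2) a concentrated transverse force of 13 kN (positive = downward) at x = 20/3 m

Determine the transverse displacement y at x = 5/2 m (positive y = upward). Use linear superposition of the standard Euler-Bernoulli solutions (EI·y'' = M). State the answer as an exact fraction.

y(5/2) = 48823/8294400 m

Load 1 — triangular load w₀=-10 kN/m (0→w₀ over full span):
  y_1 = -w₀x(7L⁴-10L²x²+3x⁴)/(360LEI) = -(-10)·(5/2)·(7·10⁴-10·10²·(5/2)²+3·(5/2)⁴)/(360·10·50000) = 109/12288 m
Load 2 — point force P=13 kN at a=20/3 m (b=L-a=10/3):
  y_2 = -Pbx(L²-b²-x²)/(6LEI)  [x≤a] = -13·(10/3)·(5/2)·(10²-(10/3)²-(5/2)²)/(6·10·50000) = -1547/518400 m
Superposition: y = Σ y_i = 48823/8294400 m ≈ 0.005886 m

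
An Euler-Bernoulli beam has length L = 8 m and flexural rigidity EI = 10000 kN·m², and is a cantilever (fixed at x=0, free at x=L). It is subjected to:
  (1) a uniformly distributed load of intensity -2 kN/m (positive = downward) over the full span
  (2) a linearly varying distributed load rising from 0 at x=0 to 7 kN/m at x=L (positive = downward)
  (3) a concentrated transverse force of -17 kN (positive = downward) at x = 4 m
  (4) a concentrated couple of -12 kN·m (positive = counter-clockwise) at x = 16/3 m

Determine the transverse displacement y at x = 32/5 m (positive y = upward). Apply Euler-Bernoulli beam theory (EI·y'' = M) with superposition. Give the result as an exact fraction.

y(32/5) = -2085026/29296875 m

Load 1 — uniform load w=-2 kN/m over full span:
  y_1 = -wx²(x²-4Lx+6L²)/(24EI) = -(-2)·(32/5)²·((32/5)²-4·8·(32/5)+6·8²)/(24·10000) = 88064/1171875 m
Load 2 — triangular load w₀=7 kN/m (0→w₀ over full span):
  y_2 = (w₀Lx³/12-w₀L²x²/6-w₀x⁵/(120L))/EI = (7·8·(32/5)³/12-7·8²·(32/5)²/6-7·(32/5)⁵/(120·8))/10000 = -5605376/29296875 m
Load 3 — point force P=-17 kN at a=4 m (b=L-a=4):
  y_3 = -Pa²(3x-a)/(6EI)  [x>a] = -(-17)·4²·(3·(32/5)-4)/(6·10000) = 646/9375 m
Load 4 — applied couple M₀=-12 kN·m at a=16/3 m (b=L-a=8/3):
  y_4 = M₀a(2x-a)/(2EI)  [x>a] = (-12)·(16/3)·(2·(32/5)-(16/3))/(2·10000) = -224/9375 m
Superposition: y = Σ y_i = -2085026/29296875 m ≈ -0.071169 m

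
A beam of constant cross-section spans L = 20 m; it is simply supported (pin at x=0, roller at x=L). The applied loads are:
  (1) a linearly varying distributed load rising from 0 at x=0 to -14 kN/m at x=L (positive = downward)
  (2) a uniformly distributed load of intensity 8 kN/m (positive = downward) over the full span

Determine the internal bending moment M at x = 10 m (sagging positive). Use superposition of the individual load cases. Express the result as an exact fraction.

Load 1 — triangular load w₀=-14 kN/m (0→w₀ over full span):
  M_1 = w₀Lx/6 - w₀x³/(6L) = (-14)·20·10/6 - (-14)·10³/(6·20) = -350 kN·m
Load 2 — uniform load w=8 kN/m over full span:
  M_2 = wx(L-x)/2 = 8·10·(20-10)/2 = 400 kN·m
Superposition: M = Σ M_i = 50 kN·m ≈ 50.000000 kN·m

M(10) = 50 kN·m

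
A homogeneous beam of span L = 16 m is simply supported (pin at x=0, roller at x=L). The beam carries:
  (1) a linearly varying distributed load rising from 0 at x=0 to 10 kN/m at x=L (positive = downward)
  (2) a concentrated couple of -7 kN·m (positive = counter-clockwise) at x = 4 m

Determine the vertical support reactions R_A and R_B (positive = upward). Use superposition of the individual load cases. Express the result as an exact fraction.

R_A = 1259/48 kN, R_B = 2581/48 kN

Load 1 — triangular load w₀=10 kN/m (0→w₀ over full span):
  R_A = w₀L/6 = 10·16/6 = 80/3 kN
  R_B = w₀L/3 = 10·16/3 = 160/3 kN
Load 2 — applied couple M₀=-7 kN·m at a=4 m (b=L-a=12):
  R_A = M₀/L = (-7)/16 = -7/16 kN
  R_B = -M₀/L = -(-7)/16 = 7/16 kN
Superposition: R_A = 1259/48 kN, R_B = 2581/48 kN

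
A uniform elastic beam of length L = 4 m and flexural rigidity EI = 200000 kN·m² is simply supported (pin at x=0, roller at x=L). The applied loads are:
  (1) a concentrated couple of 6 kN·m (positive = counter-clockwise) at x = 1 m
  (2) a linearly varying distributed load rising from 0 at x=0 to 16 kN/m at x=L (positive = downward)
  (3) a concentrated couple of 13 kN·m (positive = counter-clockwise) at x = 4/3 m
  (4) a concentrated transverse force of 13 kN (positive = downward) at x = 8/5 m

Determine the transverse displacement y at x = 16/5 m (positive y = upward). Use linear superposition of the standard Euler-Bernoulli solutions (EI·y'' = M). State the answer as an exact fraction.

Load 1 — applied couple M₀=6 kN·m at a=1 m (b=L-a=3):
  y_1 = (M₀x³/(6L)-M₀(x-a)²/2+C₁x)/EI  [x>a] with C₁=M₀(3b²-L²)/(6L)=11/4 = (6·(16/5)³/(6·4)-6·((16/5)-1)²/2+(11/4)·(16/5))/200000 = 309/25000000 m
Load 2 — triangular load w₀=16 kN/m (0→w₀ over full span):
  y_2 = -w₀x(7L⁴-10L²x²+3x⁴)/(360LEI) = -16·(16/5)·(7·4⁴-10·4²·(16/5)²+3·(16/5)⁴)/(360·4·200000) = -4064/48828125 m
Load 3 — applied couple M₀=13 kN·m at a=4/3 m (b=L-a=8/3):
  y_3 = (M₀x³/(6L)-M₀(x-a)²/2+C₁x)/EI  [x>a] with C₁=M₀(3b²-L²)/(6L)=26/9 = (13·(16/5)³/(6·4)-13·((16/5)-(4/3))²/2+(26/9)·(16/5))/200000 = 611/28125000 m
Load 4 — point force P=13 kN at a=8/5 m (b=L-a=12/5):
  y_4 = -Pa(L-x)(2Lx-a²-x²)/(6LEI)  [x>a] = -13·(8/5)·(4-(16/5))·(2·4·(16/5)-(8/5)²-(16/5)²)/(6·4·200000) = -52/1171875 m
Superposition: y = Σ y_i = -2630239/28125000000 m ≈ -0.000094 m

y(16/5) = -2630239/28125000000 m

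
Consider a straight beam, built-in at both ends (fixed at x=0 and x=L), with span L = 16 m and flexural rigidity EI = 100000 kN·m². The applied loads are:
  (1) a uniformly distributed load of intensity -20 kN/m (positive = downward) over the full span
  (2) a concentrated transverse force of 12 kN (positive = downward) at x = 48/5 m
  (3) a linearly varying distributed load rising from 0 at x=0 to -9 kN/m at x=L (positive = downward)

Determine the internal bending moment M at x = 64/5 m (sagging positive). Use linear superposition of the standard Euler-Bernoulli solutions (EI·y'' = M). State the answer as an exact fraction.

M(64/5) = 21056/1875 kN·m

Load 1 — uniform load w=-20 kN/m over full span:
  M_1 = wLx/2 - wL²/12 - wx²/2 = (-20)·16·(64/5)/2 - (-20)·16²/12 - (-20)·(64/5)²/2 = 256/15 kN·m
Load 2 — point force P=12 kN at a=48/5 m (b=L-a=32/5):
  M_2 = Pa²(a+3b)(L-x)/L³ - Pa²b/L²  [x>a] = 12·(48/5)²·((48/5)+3·(32/5))·(16-(64/5))/16³ - 12·(48/5)²·(32/5)/16² = -1728/625 kN·m
Load 3 — triangular load w₀=-9 kN/m (0→w₀ over full span):
  M_3 = 3w₀Lx/20 - w₀L²/30 - w₀x³/(6L) = 3·(-9)·16·(64/5)/20 - (-9)·16²/30 - (-9)·(64/5)³/(6·16) = -384/125 kN·m
Superposition: M = Σ M_i = 21056/1875 kN·m ≈ 11.229867 kN·m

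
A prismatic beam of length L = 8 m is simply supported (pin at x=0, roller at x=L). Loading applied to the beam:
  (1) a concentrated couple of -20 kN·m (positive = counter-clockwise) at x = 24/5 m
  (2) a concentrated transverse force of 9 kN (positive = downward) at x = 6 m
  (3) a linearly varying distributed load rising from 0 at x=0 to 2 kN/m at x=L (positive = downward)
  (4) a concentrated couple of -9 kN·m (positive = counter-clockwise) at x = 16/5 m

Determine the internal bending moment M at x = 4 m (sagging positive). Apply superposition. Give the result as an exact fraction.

M(4) = 23/2 kN·m

Load 1 — applied couple M₀=-20 kN·m at a=24/5 m (b=L-a=16/5):
  M_1 = M₀x/L  [x≤a] = (-20)·4/8 = -10 kN·m
Load 2 — point force P=9 kN at a=6 m (b=L-a=2):
  M_2 = Pbx/L  [x≤a] = 9·2·4/8 = 9 kN·m
Load 3 — triangular load w₀=2 kN/m (0→w₀ over full span):
  M_3 = w₀Lx/6 - w₀x³/(6L) = 2·8·4/6 - 2·4³/(6·8) = 8 kN·m
Load 4 — applied couple M₀=-9 kN·m at a=16/5 m (b=L-a=24/5):
  M_4 = M₀x/L - M₀  [x>a] = (-9)·4/8 - (-9) = 9/2 kN·m
Superposition: M = Σ M_i = 23/2 kN·m ≈ 11.500000 kN·m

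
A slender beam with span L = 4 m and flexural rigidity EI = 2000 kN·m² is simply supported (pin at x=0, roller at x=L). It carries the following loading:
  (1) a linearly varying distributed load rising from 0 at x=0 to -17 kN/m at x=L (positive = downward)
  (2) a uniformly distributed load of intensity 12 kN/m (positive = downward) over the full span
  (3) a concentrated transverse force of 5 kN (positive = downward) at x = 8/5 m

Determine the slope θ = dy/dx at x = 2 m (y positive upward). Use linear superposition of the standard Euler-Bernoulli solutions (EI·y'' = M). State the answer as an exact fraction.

θ(2) = 811/900000 rad

Load 1 — triangular load w₀=-17 kN/m (0→w₀ over full span):
  θ_1 = -w₀(7L⁴-30L²x²+15x⁴)/(360LEI) = -(-17)·(7·4⁴-30·4²·2²+15·2⁴)/(360·4·2000) = 119/180000 rad
Load 2 — uniform load w=12 kN/m over full span:
  θ_2 = -w(L³-6Lx²+4x³)/(24EI) = -12·(4³-6·4·2²+4·2³)/(24·2000) = 0 rad
Load 3 — point force P=5 kN at a=8/5 m (b=L-a=12/5):
  θ_3 = -Pa(2L²-6Lx+3x²+a²)/(6LEI)  [x>a] = -5·(8/5)·(2·4²-6·4·2+3·2²+(8/5)²)/(6·4·2000) = 3/12500 rad
Superposition: θ = Σ θ_i = 811/900000 rad ≈ 0.000901 rad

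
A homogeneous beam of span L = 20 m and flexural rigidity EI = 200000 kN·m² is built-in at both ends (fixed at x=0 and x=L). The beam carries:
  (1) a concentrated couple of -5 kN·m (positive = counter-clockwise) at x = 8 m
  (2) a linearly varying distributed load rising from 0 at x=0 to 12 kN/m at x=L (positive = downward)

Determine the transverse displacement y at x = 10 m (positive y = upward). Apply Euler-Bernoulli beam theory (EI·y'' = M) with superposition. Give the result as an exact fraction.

y(10) = -63/5000 m

Load 1 — applied couple M₀=-5 kN·m at a=8 m (b=L-a=12):
  y_1 = (R_Ax³/6 - M_Ax²/2 - M₀(x-a)²/2)/EI  [x>a] with R_A=-9/25, M_A=-3/5 = ((-9/25)·10³/6 - (-3/5)·10²/2 - (-5)·(10-8)²/2)/200000 = -1/10000 m
Load 2 — triangular load w₀=12 kN/m (0→w₀ over full span):
  y_2 = -w₀x²(L-x)²(x+2L)/(120LEI) = -12·10²·(20-10)²·(10+2·20)/(120·20·200000) = -1/80 m
Superposition: y = Σ y_i = -63/5000 m ≈ -0.012600 m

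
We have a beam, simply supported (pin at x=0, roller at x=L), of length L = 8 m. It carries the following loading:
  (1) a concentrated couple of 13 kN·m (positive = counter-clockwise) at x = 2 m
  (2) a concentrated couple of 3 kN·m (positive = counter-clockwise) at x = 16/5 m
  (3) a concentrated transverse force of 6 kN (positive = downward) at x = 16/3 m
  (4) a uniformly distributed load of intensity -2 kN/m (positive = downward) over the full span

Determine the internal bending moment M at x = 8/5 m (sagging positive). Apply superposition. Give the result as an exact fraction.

M(8/5) = -96/25 kN·m

Load 1 — applied couple M₀=13 kN·m at a=2 m (b=L-a=6):
  M_1 = M₀x/L  [x≤a] = 13·(8/5)/8 = 13/5 kN·m
Load 2 — applied couple M₀=3 kN·m at a=16/5 m (b=L-a=24/5):
  M_2 = M₀x/L  [x≤a] = 3·(8/5)/8 = 3/5 kN·m
Load 3 — point force P=6 kN at a=16/3 m (b=L-a=8/3):
  M_3 = Pbx/L  [x≤a] = 6·(8/3)·(8/5)/8 = 16/5 kN·m
Load 4 — uniform load w=-2 kN/m over full span:
  M_4 = wx(L-x)/2 = (-2)·(8/5)·(8-(8/5))/2 = -256/25 kN·m
Superposition: M = Σ M_i = -96/25 kN·m ≈ -3.840000 kN·m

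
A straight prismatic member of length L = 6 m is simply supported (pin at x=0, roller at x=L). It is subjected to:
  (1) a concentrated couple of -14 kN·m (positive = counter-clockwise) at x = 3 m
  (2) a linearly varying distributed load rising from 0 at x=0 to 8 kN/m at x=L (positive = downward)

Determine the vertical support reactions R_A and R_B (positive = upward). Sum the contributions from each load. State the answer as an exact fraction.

R_A = 17/3 kN, R_B = 55/3 kN

Load 1 — applied couple M₀=-14 kN·m at a=3 m (b=L-a=3):
  R_A = M₀/L = (-14)/6 = -7/3 kN
  R_B = -M₀/L = -(-14)/6 = 7/3 kN
Load 2 — triangular load w₀=8 kN/m (0→w₀ over full span):
  R_A = w₀L/6 = 8·6/6 = 8 kN
  R_B = w₀L/3 = 8·6/3 = 16 kN
Superposition: R_A = 17/3 kN, R_B = 55/3 kN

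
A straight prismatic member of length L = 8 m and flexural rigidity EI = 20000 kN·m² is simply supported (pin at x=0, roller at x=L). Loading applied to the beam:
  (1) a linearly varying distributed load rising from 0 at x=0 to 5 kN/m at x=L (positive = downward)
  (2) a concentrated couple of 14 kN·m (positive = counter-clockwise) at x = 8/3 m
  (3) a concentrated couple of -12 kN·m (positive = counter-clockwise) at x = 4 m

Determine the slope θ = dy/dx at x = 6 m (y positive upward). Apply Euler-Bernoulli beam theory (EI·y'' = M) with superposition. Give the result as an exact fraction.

θ(6) = 1027/720000 rad

Load 1 — triangular load w₀=5 kN/m (0→w₀ over full span):
  θ_1 = -w₀(7L⁴-30L²x²+15x⁴)/(360LEI) = -5·(7·8⁴-30·8²·6²+15·6⁴)/(360·8·20000) = 1313/720000 rad
Load 2 — applied couple M₀=14 kN·m at a=8/3 m (b=L-a=16/3):
  θ_2 = (M₀x²/(2L)-M₀(x-a)+C₁)/EI  [x>a] with C₁=M₀(3b²-L²)/(6L)=56/9 = (14·6²/(2·8)-14·(6-(8/3))+(56/9))/20000 = -161/360000 rad
Load 3 — applied couple M₀=-12 kN·m at a=4 m (b=L-a=4):
  θ_3 = (M₀x²/(2L)-M₀(x-a)+C₁)/EI  [x>a] with C₁=M₀(3b²-L²)/(6L)=4 = ((-12)·6²/(2·8)-(-12)·(6-4)+4)/20000 = 1/20000 rad
Superposition: θ = Σ θ_i = 1027/720000 rad ≈ 0.001426 rad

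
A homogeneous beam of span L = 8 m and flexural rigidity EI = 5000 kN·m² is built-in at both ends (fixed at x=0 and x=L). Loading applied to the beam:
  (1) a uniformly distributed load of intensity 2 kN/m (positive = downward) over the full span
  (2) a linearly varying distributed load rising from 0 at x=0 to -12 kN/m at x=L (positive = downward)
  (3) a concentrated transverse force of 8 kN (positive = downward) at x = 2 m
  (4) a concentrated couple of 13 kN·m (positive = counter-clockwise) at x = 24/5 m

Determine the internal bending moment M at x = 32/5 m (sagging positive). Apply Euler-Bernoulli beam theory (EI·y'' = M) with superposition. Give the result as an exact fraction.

Load 1 — uniform load w=2 kN/m over full span:
  M_1 = wLx/2 - wL²/12 - wx²/2 = 2·8·(32/5)/2 - 2·8²/12 - 2·(32/5)²/2 = -32/75 kN·m
Load 2 — triangular load w₀=-12 kN/m (0→w₀ over full span):
  M_2 = 3w₀Lx/20 - w₀L²/30 - w₀x³/(6L) = 3·(-12)·8·(32/5)/20 - (-12)·8²/30 - (-12)·(32/5)³/(6·8) = -128/125 kN·m
Load 3 — point force P=8 kN at a=2 m (b=L-a=6):
  M_3 = Pa²(a+3b)(L-x)/L³ - Pa²b/L²  [x>a] = 8·2²·(2+3·6)·(8-(32/5))/8³ - 8·2²·6/8² = -1 kN·m
Load 4 — applied couple M₀=13 kN·m at a=24/5 m (b=L-a=16/5):
  M_4 = R_Ax - M_A - M₀  [x>a] with R_A=117/50, M_A=104/25 = (117/50)·(32/5) - (104/25) - 13 = -273/125 kN·m
Superposition: M = Σ M_i = -1738/375 kN·m ≈ -4.634667 kN·m

M(32/5) = -1738/375 kN·m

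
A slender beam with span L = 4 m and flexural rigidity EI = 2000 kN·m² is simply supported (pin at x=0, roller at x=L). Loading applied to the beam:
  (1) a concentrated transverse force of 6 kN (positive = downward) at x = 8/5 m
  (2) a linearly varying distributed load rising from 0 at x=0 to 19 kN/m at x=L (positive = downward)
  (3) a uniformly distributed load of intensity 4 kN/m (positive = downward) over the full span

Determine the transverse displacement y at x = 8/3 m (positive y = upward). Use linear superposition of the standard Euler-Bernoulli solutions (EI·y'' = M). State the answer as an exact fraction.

y(8/3) = -262924/11390625 m

Load 1 — point force P=6 kN at a=8/5 m (b=L-a=12/5):
  y_1 = -Pa(L-x)(2Lx-a²-x²)/(6LEI)  [x>a] = -6·(8/5)·(4-(8/3))·(2·4·(8/3)-(8/5)²-(8/3)²)/(6·4·2000) = -1312/421875 m
Load 2 — triangular load w₀=19 kN/m (0→w₀ over full span):
  y_2 = -w₀x(7L⁴-10L²x²+3x⁴)/(360LEI) = -19·(8/3)·(7·4⁴-10·4²·(8/3)²+3·(8/3)⁴)/(360·4·2000) = -1292/91125 m
Load 3 — uniform load w=4 kN/m over full span:
  y_3 = -wx(L³-2Lx²+x³)/(24EI) = -4·(8/3)·(4³-2·4·(8/3)²+(8/3)³)/(24·2000) = -176/30375 m
Superposition: y = Σ y_i = -262924/11390625 m ≈ -0.023082 m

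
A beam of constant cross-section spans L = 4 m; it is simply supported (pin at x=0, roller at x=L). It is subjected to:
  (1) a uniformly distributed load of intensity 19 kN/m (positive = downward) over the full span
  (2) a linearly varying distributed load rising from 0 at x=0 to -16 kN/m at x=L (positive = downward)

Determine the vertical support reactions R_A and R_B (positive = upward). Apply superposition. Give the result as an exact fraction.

Load 1 — uniform load w=19 kN/m over full span:
  R_A = wL/2 = 19·4/2 = 38 kN
  R_B = wL/2 = 19·4/2 = 38 kN
Load 2 — triangular load w₀=-16 kN/m (0→w₀ over full span):
  R_A = w₀L/6 = (-16)·4/6 = -32/3 kN
  R_B = w₀L/3 = (-16)·4/3 = -64/3 kN
Superposition: R_A = 82/3 kN, R_B = 50/3 kN

R_A = 82/3 kN, R_B = 50/3 kN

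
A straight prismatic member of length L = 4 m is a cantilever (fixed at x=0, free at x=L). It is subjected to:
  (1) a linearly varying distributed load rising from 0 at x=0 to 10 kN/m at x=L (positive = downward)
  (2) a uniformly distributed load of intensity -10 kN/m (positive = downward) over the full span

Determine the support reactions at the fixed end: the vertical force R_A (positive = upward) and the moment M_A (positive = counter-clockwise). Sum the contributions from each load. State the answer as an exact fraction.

R_A = -20 kN, M_A = -80/3 kN·m

Load 1 — triangular load w₀=10 kN/m (0→w₀ over full span):
  R_A = w₀L/2 = 10·4/2 = 20 kN
  M_A = w₀L²/3 = 10·4²/3 = 160/3 kN·m
Load 2 — uniform load w=-10 kN/m over full span:
  R_A = wL = (-10)·4 = -40 kN
  M_A = wL²/2 = (-10)·4²/2 = -80 kN·m
Superposition: R_A = -20 kN, M_A = -80/3 kN·m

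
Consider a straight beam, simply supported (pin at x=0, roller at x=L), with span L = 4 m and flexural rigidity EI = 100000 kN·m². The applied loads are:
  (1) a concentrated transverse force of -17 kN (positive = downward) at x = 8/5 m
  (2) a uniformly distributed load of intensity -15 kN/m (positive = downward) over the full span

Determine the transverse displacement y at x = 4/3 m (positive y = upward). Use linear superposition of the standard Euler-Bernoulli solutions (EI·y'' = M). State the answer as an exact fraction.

y(4/3) = 19819/31640625 m

Load 1 — point force P=-17 kN at a=8/5 m (b=L-a=12/5):
  y_1 = -Pbx(L²-b²-x²)/(6LEI)  [x≤a] = -(-17)·(12/5)·(4/3)·(4²-(12/5)²-(4/3)²)/(6·4·100000) = 2023/10546875 m
Load 2 — uniform load w=-15 kN/m over full span:
  y_2 = -wx(L³-2Lx²+x³)/(24EI) = -(-15)·(4/3)·(4³-2·4·(4/3)²+(4/3)³)/(24·100000) = 22/50625 m
Superposition: y = Σ y_i = 19819/31640625 m ≈ 0.000626 m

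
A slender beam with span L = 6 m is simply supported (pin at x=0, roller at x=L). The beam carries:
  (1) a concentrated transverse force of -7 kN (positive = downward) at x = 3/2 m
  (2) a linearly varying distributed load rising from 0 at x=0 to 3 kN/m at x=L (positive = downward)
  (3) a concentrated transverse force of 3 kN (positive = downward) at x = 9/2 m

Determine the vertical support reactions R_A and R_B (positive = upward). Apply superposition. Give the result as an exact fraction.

Load 1 — point force P=-7 kN at a=3/2 m (b=L-a=9/2):
  R_A = Pb/L = (-7)·(9/2)/6 = -21/4 kN
  R_B = Pa/L = (-7)·(3/2)/6 = -7/4 kN
Load 2 — triangular load w₀=3 kN/m (0→w₀ over full span):
  R_A = w₀L/6 = 3·6/6 = 3 kN
  R_B = w₀L/3 = 3·6/3 = 6 kN
Load 3 — point force P=3 kN at a=9/2 m (b=L-a=3/2):
  R_A = Pb/L = 3·(3/2)/6 = 3/4 kN
  R_B = Pa/L = 3·(9/2)/6 = 9/4 kN
Superposition: R_A = -3/2 kN, R_B = 13/2 kN

R_A = -3/2 kN, R_B = 13/2 kN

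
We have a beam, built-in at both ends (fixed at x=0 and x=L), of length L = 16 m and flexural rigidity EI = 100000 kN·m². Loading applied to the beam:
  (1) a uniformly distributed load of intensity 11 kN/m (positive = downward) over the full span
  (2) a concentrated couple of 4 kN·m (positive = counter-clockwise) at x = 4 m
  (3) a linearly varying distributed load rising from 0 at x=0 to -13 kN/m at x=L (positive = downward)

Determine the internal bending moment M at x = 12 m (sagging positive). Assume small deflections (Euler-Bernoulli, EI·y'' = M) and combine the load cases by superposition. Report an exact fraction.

Load 1 — uniform load w=11 kN/m over full span:
  M_1 = wLx/2 - wL²/12 - wx²/2 = 11·16·12/2 - 11·16²/12 - 11·12²/2 = 88/3 kN·m
Load 2 — applied couple M₀=4 kN·m at a=4 m (b=L-a=12):
  M_2 = R_Ax - M_A - M₀  [x>a] with R_A=9/32, M_A=-3/4 = (9/32)·12 - (-3/4) - 4 = 1/8 kN·m
Load 3 — triangular load w₀=-13 kN/m (0→w₀ over full span):
  M_3 = 3w₀Lx/20 - w₀L²/30 - w₀x³/(6L) = 3·(-13)·16·12/20 - (-13)·16²/30 - (-13)·12³/(6·16) = -442/15 kN·m
Superposition: M = Σ M_i = -1/120 kN·m ≈ -0.008333 kN·m

M(12) = -1/120 kN·m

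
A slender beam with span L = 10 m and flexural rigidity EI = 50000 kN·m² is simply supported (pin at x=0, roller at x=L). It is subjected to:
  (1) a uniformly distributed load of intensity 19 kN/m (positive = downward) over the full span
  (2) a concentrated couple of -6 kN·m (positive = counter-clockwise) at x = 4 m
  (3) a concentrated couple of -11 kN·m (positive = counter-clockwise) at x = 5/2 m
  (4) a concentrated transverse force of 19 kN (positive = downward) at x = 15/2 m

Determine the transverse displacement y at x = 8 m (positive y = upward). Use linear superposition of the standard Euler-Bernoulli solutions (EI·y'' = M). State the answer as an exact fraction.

y(8) = -407057/12000000 m

Load 1 — uniform load w=19 kN/m over full span:
  y_1 = -wx(L³-2Lx²+x³)/(24EI) = -19·8·(10³-2·10·8²+8³)/(24·50000) = -551/18750 m
Load 2 — applied couple M₀=-6 kN·m at a=4 m (b=L-a=6):
  y_2 = (M₀x³/(6L)-M₀(x-a)²/2+C₁x)/EI  [x>a] with C₁=M₀(3b²-L²)/(6L)=-4/5 = ((-6)·8³/(6·10)-(-6)·(8-4)²/2+(-4/5)·8)/50000 = -3/15625 m
Load 3 — applied couple M₀=-11 kN·m at a=5/2 m (b=L-a=15/2):
  y_3 = (M₀x³/(6L)-M₀(x-a)²/2+C₁x)/EI  [x>a] with C₁=M₀(3b²-L²)/(6L)=-605/48 = ((-11)·8³/(6·10)-(-11)·(8-(5/2))²/2+(-605/48)·8)/50000 = -1133/2000000 m
Load 4 — point force P=19 kN at a=15/2 m (b=L-a=5/2):
  y_4 = -Pa(L-x)(2Lx-a²-x²)/(6LEI)  [x>a] = -19·(15/2)·(10-8)·(2·10·8-(15/2)²-8²)/(6·10·50000) = -3021/800000 m
Superposition: y = Σ y_i = -407057/12000000 m ≈ -0.033921 m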